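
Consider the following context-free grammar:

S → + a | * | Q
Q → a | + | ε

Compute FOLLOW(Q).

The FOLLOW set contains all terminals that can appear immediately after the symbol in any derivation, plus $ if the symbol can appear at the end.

We compute FOLLOW(Q) using the standard algorithm.
FOLLOW(S) starts with {$}.
FIRST(Q) = {+, a, ε}
FIRST(S) = {*, +, a, ε}
FOLLOW(Q) = {$}
FOLLOW(S) = {$}
Therefore, FOLLOW(Q) = {$}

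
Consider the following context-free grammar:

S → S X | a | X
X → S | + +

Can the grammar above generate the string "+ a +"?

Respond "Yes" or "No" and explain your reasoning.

No - no valid derivation exists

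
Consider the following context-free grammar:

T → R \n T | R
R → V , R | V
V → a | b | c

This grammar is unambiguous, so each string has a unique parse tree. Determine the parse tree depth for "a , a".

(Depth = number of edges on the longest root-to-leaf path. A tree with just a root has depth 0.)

4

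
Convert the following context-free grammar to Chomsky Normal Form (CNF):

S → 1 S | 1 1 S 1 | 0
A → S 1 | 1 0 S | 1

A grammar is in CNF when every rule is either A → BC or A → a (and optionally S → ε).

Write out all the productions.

T1 → 1; S → 0; T0 → 0; A → 1; S → T1 S; S → T1 X0; X0 → T1 X1; X1 → S T1; A → S T1; A → T1 X2; X2 → T0 S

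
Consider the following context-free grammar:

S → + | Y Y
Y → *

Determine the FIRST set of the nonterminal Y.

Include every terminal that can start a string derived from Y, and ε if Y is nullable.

We compute FIRST(Y) using the standard algorithm.
FIRST(S) = {*, +}
FIRST(Y) = {*}
Therefore, FIRST(Y) = {*}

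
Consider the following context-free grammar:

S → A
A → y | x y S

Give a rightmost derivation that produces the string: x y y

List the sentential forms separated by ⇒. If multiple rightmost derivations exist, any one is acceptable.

S ⇒ A ⇒ x y S ⇒ x y A ⇒ x y y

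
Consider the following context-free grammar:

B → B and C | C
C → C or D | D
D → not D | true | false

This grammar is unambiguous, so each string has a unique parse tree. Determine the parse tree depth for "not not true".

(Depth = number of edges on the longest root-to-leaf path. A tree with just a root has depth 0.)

5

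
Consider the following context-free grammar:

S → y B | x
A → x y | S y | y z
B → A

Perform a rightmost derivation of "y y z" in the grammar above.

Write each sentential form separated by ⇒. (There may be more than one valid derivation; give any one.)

S ⇒ y B ⇒ y A ⇒ y y z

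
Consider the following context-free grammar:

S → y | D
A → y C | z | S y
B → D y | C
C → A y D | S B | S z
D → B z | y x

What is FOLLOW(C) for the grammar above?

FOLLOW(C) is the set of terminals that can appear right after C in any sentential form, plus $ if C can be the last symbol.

We compute FOLLOW(C) using the standard algorithm.
FOLLOW(S) starts with {$}.
FIRST(A) = {y, z}
FIRST(B) = {y, z}
FIRST(C) = {y, z}
FIRST(D) = {y, z}
FIRST(S) = {y, z}
FOLLOW(A) = {y}
FOLLOW(B) = {y, z}
FOLLOW(C) = {y, z}
FOLLOW(D) = {$, y, z}
FOLLOW(S) = {$, y, z}
Therefore, FOLLOW(C) = {y, z}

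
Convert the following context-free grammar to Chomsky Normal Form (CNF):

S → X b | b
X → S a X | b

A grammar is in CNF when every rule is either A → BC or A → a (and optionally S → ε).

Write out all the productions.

TB → b; S → b; TA → a; X → b; S → X TB; X → S X0; X0 → TA X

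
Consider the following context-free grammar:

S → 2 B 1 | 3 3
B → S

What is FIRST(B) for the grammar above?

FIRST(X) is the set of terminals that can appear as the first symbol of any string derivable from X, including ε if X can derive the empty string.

We compute FIRST(B) using the standard algorithm.
FIRST(B) = {2, 3}
FIRST(S) = {2, 3}
Therefore, FIRST(B) = {2, 3}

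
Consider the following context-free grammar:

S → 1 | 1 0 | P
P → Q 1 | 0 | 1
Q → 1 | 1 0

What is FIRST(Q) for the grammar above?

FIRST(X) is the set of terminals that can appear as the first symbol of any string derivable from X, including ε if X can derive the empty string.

We compute FIRST(Q) using the standard algorithm.
FIRST(P) = {0, 1}
FIRST(Q) = {1}
FIRST(S) = {0, 1}
Therefore, FIRST(Q) = {1}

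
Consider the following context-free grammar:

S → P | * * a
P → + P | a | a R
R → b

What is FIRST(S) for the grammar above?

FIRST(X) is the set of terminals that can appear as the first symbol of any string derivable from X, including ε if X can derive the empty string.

We compute FIRST(S) using the standard algorithm.
FIRST(P) = {+, a}
FIRST(R) = {b}
FIRST(S) = {*, +, a}
Therefore, FIRST(S) = {*, +, a}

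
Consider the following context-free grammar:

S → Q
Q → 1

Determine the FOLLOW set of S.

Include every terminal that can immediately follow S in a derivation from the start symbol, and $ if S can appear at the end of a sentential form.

We compute FOLLOW(S) using the standard algorithm.
FOLLOW(S) starts with {$}.
FIRST(Q) = {1}
FIRST(S) = {1}
FOLLOW(Q) = {$}
FOLLOW(S) = {$}
Therefore, FOLLOW(S) = {$}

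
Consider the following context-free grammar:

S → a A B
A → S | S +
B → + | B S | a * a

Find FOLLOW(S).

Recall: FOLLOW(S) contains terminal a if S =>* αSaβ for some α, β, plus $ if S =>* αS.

We compute FOLLOW(S) using the standard algorithm.
FOLLOW(S) starts with {$}.
FIRST(A) = {a}
FIRST(B) = {+, a}
FIRST(S) = {a}
FOLLOW(A) = {+, a}
FOLLOW(B) = {$, +, a}
FOLLOW(S) = {$, +, a}
Therefore, FOLLOW(S) = {$, +, a}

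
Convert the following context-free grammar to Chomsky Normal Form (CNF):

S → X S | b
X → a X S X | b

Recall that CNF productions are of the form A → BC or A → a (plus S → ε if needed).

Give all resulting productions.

S → b; TA → a; X → b; S → X S; X → TA X0; X0 → X X1; X1 → S X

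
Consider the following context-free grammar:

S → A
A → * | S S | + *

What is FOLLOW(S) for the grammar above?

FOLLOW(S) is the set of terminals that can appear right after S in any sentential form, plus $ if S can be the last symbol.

We compute FOLLOW(S) using the standard algorithm.
FOLLOW(S) starts with {$}.
FIRST(A) = {*, +}
FIRST(S) = {*, +}
FOLLOW(A) = {$, *, +}
FOLLOW(S) = {$, *, +}
Therefore, FOLLOW(S) = {$, *, +}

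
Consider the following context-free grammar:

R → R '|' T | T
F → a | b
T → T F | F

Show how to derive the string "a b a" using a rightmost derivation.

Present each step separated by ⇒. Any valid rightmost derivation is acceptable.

R ⇒ T ⇒ T F ⇒ T a ⇒ T F a ⇒ T b a ⇒ F b a ⇒ a b a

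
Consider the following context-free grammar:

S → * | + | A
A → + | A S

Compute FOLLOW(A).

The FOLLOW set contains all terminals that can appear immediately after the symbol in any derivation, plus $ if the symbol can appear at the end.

We compute FOLLOW(A) using the standard algorithm.
FOLLOW(S) starts with {$}.
FIRST(A) = {+}
FIRST(S) = {*, +}
FOLLOW(A) = {$, *, +}
FOLLOW(S) = {$, *, +}
Therefore, FOLLOW(A) = {$, *, +}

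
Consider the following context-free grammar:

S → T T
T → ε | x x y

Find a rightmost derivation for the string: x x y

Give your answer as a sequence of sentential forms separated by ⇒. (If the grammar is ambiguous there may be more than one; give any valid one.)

S ⇒ T T ⇒ T ⇒ x x y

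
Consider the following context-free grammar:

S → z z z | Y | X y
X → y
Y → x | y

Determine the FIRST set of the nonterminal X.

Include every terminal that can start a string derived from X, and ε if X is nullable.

We compute FIRST(X) using the standard algorithm.
FIRST(S) = {x, y, z}
FIRST(X) = {y}
FIRST(Y) = {x, y}
Therefore, FIRST(X) = {y}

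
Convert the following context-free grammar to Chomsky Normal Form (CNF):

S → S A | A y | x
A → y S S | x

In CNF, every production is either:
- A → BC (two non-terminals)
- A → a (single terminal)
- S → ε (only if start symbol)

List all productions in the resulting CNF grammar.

TY → y; S → x; A → x; S → S A; S → A TY; A → TY X0; X0 → S S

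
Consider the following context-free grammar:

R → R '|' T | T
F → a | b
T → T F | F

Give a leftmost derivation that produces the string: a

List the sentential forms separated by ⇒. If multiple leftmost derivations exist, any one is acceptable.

R ⇒ T ⇒ F ⇒ a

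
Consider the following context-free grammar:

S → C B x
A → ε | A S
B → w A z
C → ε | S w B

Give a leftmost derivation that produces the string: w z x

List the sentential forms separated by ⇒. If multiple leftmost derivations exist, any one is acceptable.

S ⇒ C B x ⇒ B x ⇒ w A z x ⇒ w z x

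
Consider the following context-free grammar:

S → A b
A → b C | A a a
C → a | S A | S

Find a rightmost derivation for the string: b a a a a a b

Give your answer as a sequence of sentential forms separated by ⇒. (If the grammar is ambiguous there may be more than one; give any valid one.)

S ⇒ A b ⇒ A a a b ⇒ A a a a a b ⇒ b C a a a a b ⇒ b a a a a a b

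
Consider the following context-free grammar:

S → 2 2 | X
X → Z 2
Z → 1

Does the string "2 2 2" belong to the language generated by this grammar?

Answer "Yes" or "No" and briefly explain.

No - no valid derivation exists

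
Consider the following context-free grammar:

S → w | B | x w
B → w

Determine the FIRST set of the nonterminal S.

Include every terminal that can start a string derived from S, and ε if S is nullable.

We compute FIRST(S) using the standard algorithm.
FIRST(B) = {w}
FIRST(S) = {w, x}
Therefore, FIRST(S) = {w, x}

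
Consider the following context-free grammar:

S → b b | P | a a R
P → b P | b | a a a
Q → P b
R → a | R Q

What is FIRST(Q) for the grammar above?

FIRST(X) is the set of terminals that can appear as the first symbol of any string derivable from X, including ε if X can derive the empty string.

We compute FIRST(Q) using the standard algorithm.
FIRST(P) = {a, b}
FIRST(Q) = {a, b}
FIRST(R) = {a}
FIRST(S) = {a, b}
Therefore, FIRST(Q) = {a, b}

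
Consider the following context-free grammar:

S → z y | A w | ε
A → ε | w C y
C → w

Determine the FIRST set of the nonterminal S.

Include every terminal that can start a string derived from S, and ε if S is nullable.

We compute FIRST(S) using the standard algorithm.
FIRST(A) = {w, ε}
FIRST(C) = {w}
FIRST(S) = {w, z, ε}
Therefore, FIRST(S) = {w, z, ε}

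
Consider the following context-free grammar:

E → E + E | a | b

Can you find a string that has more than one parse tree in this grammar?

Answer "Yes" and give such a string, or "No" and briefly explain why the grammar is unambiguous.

Yes - the string 'b + b + b + a + b' has two distinct parse trees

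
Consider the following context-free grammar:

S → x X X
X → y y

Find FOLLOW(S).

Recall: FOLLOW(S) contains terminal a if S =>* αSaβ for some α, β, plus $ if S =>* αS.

We compute FOLLOW(S) using the standard algorithm.
FOLLOW(S) starts with {$}.
FIRST(S) = {x}
FIRST(X) = {y}
FOLLOW(S) = {$}
FOLLOW(X) = {$, y}
Therefore, FOLLOW(S) = {$}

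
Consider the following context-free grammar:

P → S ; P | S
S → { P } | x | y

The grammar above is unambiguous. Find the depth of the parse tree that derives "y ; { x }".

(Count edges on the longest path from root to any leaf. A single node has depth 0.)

5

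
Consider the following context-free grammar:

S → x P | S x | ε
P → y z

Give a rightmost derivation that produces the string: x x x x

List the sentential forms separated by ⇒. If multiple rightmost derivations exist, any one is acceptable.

S ⇒ S x ⇒ S x x ⇒ S x x x ⇒ S x x x x ⇒ x x x x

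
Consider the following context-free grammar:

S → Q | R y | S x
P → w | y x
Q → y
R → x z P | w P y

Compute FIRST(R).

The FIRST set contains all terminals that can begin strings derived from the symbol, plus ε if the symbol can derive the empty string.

We compute FIRST(R) using the standard algorithm.
FIRST(P) = {w, y}
FIRST(Q) = {y}
FIRST(R) = {w, x}
FIRST(S) = {w, x, y}
Therefore, FIRST(R) = {w, x}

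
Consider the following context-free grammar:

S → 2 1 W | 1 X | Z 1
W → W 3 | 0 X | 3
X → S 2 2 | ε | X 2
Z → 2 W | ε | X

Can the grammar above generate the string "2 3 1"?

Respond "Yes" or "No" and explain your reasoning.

Yes - a valid derivation exists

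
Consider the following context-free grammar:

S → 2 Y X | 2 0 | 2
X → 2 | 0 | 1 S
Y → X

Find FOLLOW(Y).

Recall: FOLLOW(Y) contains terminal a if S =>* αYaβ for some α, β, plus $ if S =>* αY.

We compute FOLLOW(Y) using the standard algorithm.
FOLLOW(S) starts with {$}.
FIRST(S) = {2}
FIRST(X) = {0, 1, 2}
FIRST(Y) = {0, 1, 2}
FOLLOW(S) = {$, 0, 1, 2}
FOLLOW(X) = {$, 0, 1, 2}
FOLLOW(Y) = {0, 1, 2}
Therefore, FOLLOW(Y) = {0, 1, 2}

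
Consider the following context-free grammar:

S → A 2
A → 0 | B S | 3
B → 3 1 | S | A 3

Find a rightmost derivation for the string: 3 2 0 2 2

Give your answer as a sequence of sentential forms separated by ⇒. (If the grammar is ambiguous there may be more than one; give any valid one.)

S ⇒ A 2 ⇒ B S 2 ⇒ B A 2 2 ⇒ B 0 2 2 ⇒ S 0 2 2 ⇒ A 2 0 2 2 ⇒ 3 2 0 2 2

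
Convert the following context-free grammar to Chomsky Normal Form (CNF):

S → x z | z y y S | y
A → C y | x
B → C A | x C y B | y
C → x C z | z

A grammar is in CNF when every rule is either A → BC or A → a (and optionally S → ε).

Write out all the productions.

TX → x; TZ → z; TY → y; S → y; A → x; B → y; C → z; S → TX TZ; S → TZ X0; X0 → TY X1; X1 → TY S; A → C TY; B → C A; B → TX X2; X2 → C X3; X3 → TY B; C → TX X4; X4 → C TZ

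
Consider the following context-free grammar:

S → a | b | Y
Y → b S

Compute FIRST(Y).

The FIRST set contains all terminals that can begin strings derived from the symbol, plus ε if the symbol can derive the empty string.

We compute FIRST(Y) using the standard algorithm.
FIRST(S) = {a, b}
FIRST(Y) = {b}
Therefore, FIRST(Y) = {b}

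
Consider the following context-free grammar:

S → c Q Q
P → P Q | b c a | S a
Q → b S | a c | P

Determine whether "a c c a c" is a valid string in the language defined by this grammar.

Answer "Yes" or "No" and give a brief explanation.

No - no valid derivation exists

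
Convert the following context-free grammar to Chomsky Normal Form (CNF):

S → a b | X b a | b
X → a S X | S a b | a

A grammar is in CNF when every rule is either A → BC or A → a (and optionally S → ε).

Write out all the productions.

TA → a; TB → b; S → b; X → a; S → TA TB; S → X X0; X0 → TB TA; X → TA X1; X1 → S X; X → S X2; X2 → TA TB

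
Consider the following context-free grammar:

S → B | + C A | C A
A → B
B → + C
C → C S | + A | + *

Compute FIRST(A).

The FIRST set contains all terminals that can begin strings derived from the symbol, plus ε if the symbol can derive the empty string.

We compute FIRST(A) using the standard algorithm.
FIRST(A) = {+}
FIRST(B) = {+}
FIRST(C) = {+}
FIRST(S) = {+}
Therefore, FIRST(A) = {+}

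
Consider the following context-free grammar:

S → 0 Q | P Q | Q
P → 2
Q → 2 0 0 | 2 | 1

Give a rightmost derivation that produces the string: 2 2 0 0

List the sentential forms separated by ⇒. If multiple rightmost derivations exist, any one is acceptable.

S ⇒ P Q ⇒ P 2 0 0 ⇒ 2 2 0 0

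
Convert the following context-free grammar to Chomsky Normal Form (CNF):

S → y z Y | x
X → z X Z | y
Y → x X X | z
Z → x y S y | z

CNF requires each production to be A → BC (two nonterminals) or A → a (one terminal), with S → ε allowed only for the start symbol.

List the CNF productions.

TY → y; TZ → z; S → x; X → y; TX → x; Y → z; Z → z; S → TY X0; X0 → TZ Y; X → TZ X1; X1 → X Z; Y → TX X2; X2 → X X; Z → TX X3; X3 → TY X4; X4 → S TY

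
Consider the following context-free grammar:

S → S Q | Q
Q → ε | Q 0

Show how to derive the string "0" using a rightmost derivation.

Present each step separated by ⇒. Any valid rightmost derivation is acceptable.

S ⇒ Q ⇒ Q 0 ⇒ 0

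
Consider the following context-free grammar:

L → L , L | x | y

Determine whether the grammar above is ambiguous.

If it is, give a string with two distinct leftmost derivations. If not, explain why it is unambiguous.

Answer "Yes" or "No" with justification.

Yes - the string 'y , y , x , x' has two distinct leftmost derivations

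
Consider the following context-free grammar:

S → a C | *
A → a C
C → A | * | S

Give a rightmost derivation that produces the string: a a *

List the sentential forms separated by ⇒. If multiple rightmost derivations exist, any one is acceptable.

S ⇒ a C ⇒ a A ⇒ a a C ⇒ a a *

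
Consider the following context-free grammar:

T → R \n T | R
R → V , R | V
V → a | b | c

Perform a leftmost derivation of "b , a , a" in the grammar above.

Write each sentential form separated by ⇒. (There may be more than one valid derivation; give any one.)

T ⇒ R ⇒ V , R ⇒ b , R ⇒ b , V , R ⇒ b , a , R ⇒ b , a , V ⇒ b , a , a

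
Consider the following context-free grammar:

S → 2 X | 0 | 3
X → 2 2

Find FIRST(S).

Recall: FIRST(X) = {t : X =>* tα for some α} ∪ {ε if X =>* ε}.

We compute FIRST(S) using the standard algorithm.
FIRST(S) = {0, 2, 3}
FIRST(X) = {2}
Therefore, FIRST(S) = {0, 2, 3}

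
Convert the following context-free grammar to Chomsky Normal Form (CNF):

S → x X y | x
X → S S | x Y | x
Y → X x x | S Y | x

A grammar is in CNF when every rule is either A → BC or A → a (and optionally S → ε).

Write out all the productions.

TX → x; TY → y; S → x; X → x; Y → x; S → TX X0; X0 → X TY; X → S S; X → TX Y; Y → X X1; X1 → TX TX; Y → S Y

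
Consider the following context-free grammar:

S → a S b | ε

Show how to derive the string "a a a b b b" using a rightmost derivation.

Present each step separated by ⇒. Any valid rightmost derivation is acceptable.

S ⇒ a S b ⇒ a a S b b ⇒ a a a S b b b ⇒ a a a b b b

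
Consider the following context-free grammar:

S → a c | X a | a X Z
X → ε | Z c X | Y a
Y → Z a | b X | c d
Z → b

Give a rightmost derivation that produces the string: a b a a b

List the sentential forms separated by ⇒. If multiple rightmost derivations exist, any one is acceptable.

S ⇒ a X Z ⇒ a X b ⇒ a Y a b ⇒ a Z a a b ⇒ a b a a b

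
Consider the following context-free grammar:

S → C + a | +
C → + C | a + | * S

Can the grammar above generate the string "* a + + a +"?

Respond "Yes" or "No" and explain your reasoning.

No - no valid derivation exists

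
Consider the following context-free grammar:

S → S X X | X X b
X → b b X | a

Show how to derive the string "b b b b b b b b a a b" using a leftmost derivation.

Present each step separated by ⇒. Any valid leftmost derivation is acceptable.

S ⇒ X X b ⇒ b b X X b ⇒ b b b b X X b ⇒ b b b b b b X X b ⇒ b b b b b b b b X X b ⇒ b b b b b b b b a X b ⇒ b b b b b b b b a a b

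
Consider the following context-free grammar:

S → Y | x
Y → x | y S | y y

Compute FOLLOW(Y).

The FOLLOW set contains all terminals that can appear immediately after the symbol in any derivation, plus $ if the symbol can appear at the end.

We compute FOLLOW(Y) using the standard algorithm.
FOLLOW(S) starts with {$}.
FIRST(S) = {x, y}
FIRST(Y) = {x, y}
FOLLOW(S) = {$}
FOLLOW(Y) = {$}
Therefore, FOLLOW(Y) = {$}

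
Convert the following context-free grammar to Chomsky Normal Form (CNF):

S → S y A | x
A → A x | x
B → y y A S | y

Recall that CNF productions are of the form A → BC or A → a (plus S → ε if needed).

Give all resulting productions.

TY → y; S → x; TX → x; A → x; B → y; S → S X0; X0 → TY A; A → A TX; B → TY X1; X1 → TY X2; X2 → A S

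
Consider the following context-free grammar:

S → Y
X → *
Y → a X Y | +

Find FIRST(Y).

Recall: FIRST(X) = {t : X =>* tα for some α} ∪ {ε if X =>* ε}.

We compute FIRST(Y) using the standard algorithm.
FIRST(S) = {+, a}
FIRST(X) = {*}
FIRST(Y) = {+, a}
Therefore, FIRST(Y) = {+, a}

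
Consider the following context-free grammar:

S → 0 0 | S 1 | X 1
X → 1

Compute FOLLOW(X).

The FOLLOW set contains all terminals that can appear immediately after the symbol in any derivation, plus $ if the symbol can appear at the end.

We compute FOLLOW(X) using the standard algorithm.
FOLLOW(S) starts with {$}.
FIRST(S) = {0, 1}
FIRST(X) = {1}
FOLLOW(S) = {$, 1}
FOLLOW(X) = {1}
Therefore, FOLLOW(X) = {1}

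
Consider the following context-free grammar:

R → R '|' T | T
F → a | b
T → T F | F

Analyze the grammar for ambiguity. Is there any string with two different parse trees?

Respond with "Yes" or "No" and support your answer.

No - the grammar is unambiguous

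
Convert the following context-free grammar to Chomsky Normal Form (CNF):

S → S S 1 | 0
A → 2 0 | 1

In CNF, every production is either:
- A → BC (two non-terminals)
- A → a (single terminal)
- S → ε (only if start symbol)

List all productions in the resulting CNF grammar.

T1 → 1; S → 0; T2 → 2; T0 → 0; A → 1; S → S X0; X0 → S T1; A → T2 T0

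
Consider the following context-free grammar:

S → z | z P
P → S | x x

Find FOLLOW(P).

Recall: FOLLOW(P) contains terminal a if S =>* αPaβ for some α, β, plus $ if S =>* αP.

We compute FOLLOW(P) using the standard algorithm.
FOLLOW(S) starts with {$}.
FIRST(P) = {x, z}
FIRST(S) = {z}
FOLLOW(P) = {$}
FOLLOW(S) = {$}
Therefore, FOLLOW(P) = {$}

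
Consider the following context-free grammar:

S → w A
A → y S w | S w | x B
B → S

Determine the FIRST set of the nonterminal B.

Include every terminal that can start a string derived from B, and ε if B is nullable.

We compute FIRST(B) using the standard algorithm.
FIRST(A) = {w, x, y}
FIRST(B) = {w}
FIRST(S) = {w}
Therefore, FIRST(B) = {w}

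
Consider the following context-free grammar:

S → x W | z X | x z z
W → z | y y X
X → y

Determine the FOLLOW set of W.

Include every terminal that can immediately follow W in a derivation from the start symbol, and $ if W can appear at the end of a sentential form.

We compute FOLLOW(W) using the standard algorithm.
FOLLOW(S) starts with {$}.
FIRST(S) = {x, z}
FIRST(W) = {y, z}
FIRST(X) = {y}
FOLLOW(S) = {$}
FOLLOW(W) = {$}
FOLLOW(X) = {$}
Therefore, FOLLOW(W) = {$}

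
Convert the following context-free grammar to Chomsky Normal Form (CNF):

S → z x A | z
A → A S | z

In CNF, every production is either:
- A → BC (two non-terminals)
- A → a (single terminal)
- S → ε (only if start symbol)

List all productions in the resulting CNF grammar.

TZ → z; TX → x; S → z; A → z; S → TZ X0; X0 → TX A; A → A S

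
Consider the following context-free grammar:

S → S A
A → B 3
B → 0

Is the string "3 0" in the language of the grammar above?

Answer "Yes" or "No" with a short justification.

No - no valid derivation exists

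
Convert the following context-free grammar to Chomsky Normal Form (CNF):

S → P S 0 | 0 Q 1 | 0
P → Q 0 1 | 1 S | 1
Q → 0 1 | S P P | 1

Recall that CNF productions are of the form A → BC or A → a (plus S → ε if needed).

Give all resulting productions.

T0 → 0; T1 → 1; S → 0; P → 1; Q → 1; S → P X0; X0 → S T0; S → T0 X1; X1 → Q T1; P → Q X2; X2 → T0 T1; P → T1 S; Q → T0 T1; Q → S X3; X3 → P P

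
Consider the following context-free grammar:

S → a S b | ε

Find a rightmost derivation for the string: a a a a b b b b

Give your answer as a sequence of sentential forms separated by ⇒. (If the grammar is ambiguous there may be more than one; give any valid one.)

S ⇒ a S b ⇒ a a S b b ⇒ a a a S b b b ⇒ a a a a S b b b b ⇒ a a a a b b b b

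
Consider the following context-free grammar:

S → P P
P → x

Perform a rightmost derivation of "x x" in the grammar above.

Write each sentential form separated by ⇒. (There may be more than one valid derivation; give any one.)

S ⇒ P P ⇒ P x ⇒ x x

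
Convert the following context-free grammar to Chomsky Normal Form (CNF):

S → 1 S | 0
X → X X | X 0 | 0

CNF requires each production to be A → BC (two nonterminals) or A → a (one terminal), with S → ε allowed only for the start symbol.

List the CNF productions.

T1 → 1; S → 0; T0 → 0; X → 0; S → T1 S; X → X X; X → X T0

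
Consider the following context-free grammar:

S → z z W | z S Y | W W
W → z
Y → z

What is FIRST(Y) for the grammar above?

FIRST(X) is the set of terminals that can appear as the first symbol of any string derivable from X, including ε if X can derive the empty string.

We compute FIRST(Y) using the standard algorithm.
FIRST(S) = {z}
FIRST(W) = {z}
FIRST(Y) = {z}
Therefore, FIRST(Y) = {z}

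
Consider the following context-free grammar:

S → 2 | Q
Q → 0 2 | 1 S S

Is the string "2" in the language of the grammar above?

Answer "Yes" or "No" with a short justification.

Yes - a valid derivation exists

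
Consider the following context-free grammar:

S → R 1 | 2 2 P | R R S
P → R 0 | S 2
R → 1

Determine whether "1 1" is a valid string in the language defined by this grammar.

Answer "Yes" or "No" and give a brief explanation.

Yes - a valid derivation exists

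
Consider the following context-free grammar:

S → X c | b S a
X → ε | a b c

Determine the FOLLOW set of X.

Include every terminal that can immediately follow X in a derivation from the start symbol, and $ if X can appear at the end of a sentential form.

We compute FOLLOW(X) using the standard algorithm.
FOLLOW(S) starts with {$}.
FIRST(S) = {a, b, c}
FIRST(X) = {a, ε}
FOLLOW(S) = {$, a}
FOLLOW(X) = {c}
Therefore, FOLLOW(X) = {c}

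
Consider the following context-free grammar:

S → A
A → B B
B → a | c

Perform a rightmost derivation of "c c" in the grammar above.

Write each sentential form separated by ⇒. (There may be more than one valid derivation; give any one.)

S ⇒ A ⇒ B B ⇒ B c ⇒ c c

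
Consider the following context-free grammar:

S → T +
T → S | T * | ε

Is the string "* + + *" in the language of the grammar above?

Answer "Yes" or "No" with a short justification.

No - no valid derivation exists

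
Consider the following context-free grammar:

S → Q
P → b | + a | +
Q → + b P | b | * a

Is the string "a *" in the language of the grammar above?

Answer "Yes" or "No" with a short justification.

No - no valid derivation exists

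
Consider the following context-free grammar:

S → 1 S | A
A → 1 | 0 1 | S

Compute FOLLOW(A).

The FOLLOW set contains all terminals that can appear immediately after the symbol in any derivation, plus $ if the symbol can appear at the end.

We compute FOLLOW(A) using the standard algorithm.
FOLLOW(S) starts with {$}.
FIRST(A) = {0, 1}
FIRST(S) = {0, 1}
FOLLOW(A) = {$}
FOLLOW(S) = {$}
Therefore, FOLLOW(A) = {$}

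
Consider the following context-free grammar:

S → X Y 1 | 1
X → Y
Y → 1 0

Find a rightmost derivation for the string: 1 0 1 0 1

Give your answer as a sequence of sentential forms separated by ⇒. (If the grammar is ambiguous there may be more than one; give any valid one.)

S ⇒ X Y 1 ⇒ X 1 0 1 ⇒ Y 1 0 1 ⇒ 1 0 1 0 1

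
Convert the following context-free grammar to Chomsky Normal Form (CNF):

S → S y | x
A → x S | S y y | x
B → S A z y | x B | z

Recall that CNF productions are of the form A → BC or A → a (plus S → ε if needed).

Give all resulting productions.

TY → y; S → x; TX → x; A → x; TZ → z; B → z; S → S TY; A → TX S; A → S X0; X0 → TY TY; B → S X1; X1 → A X2; X2 → TZ TY; B → TX B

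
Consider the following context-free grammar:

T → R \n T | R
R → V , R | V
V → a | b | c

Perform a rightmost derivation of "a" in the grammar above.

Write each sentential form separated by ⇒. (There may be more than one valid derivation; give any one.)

T ⇒ R ⇒ V ⇒ a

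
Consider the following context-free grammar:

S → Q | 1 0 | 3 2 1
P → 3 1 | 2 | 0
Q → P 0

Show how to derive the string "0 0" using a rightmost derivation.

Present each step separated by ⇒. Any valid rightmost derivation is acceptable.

S ⇒ Q ⇒ P 0 ⇒ 0 0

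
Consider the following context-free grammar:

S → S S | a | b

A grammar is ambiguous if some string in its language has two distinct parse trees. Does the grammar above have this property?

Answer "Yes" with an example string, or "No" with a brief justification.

Yes - the string 'b b b a' has two distinct parse trees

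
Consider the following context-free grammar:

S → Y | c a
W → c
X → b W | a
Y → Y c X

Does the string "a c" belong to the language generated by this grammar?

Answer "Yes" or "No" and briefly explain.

No - no valid derivation exists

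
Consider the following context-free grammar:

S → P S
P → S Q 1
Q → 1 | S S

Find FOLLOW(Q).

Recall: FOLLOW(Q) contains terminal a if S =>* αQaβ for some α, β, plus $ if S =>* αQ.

We compute FOLLOW(Q) using the standard algorithm.
FOLLOW(S) starts with {$}.
FIRST(P) = {}
FIRST(Q) = {1}
FIRST(S) = {}
FOLLOW(P) = {}
FOLLOW(Q) = {1}
FOLLOW(S) = {$, 1}
Therefore, FOLLOW(Q) = {1}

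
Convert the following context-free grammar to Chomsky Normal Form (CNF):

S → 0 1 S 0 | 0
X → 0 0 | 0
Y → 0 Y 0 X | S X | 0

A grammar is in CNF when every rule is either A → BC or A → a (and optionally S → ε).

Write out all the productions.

T0 → 0; T1 → 1; S → 0; X → 0; Y → 0; S → T0 X0; X0 → T1 X1; X1 → S T0; X → T0 T0; Y → T0 X2; X2 → Y X3; X3 → T0 X; Y → S X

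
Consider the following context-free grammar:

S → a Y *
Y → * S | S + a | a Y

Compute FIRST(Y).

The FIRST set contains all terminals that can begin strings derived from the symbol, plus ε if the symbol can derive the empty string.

We compute FIRST(Y) using the standard algorithm.
FIRST(S) = {a}
FIRST(Y) = {*, a}
Therefore, FIRST(Y) = {*, a}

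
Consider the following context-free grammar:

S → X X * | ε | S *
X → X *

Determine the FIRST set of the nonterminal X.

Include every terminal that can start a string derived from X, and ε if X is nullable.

We compute FIRST(X) using the standard algorithm.
FIRST(S) = {*, ε}
FIRST(X) = {}
Therefore, FIRST(X) = {}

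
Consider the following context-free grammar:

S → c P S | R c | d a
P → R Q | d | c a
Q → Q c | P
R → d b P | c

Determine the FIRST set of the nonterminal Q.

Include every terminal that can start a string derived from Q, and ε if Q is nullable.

We compute FIRST(Q) using the standard algorithm.
FIRST(P) = {c, d}
FIRST(Q) = {c, d}
FIRST(R) = {c, d}
FIRST(S) = {c, d}
Therefore, FIRST(Q) = {c, d}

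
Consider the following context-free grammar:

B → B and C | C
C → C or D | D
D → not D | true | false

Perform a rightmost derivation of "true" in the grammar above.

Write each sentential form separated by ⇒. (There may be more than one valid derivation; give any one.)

B ⇒ C ⇒ D ⇒ true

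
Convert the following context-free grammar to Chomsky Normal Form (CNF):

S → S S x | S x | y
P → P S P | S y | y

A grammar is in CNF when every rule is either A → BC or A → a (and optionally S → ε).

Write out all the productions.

TX → x; S → y; TY → y; P → y; S → S X0; X0 → S TX; S → S TX; P → P X1; X1 → S P; P → S TY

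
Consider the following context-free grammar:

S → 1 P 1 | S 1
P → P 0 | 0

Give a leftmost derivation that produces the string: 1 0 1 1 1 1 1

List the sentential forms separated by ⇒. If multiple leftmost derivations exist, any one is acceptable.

S ⇒ S 1 ⇒ S 1 1 ⇒ S 1 1 1 ⇒ S 1 1 1 1 ⇒ 1 P 1 1 1 1 1 ⇒ 1 0 1 1 1 1 1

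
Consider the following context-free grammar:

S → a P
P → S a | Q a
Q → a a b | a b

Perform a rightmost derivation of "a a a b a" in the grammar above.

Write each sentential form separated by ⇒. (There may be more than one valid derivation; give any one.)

S ⇒ a P ⇒ a Q a ⇒ a a a b a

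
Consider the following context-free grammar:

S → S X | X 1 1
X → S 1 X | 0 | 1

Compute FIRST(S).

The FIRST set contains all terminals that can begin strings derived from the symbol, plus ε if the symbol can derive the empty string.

We compute FIRST(S) using the standard algorithm.
FIRST(S) = {0, 1}
FIRST(X) = {0, 1}
Therefore, FIRST(S) = {0, 1}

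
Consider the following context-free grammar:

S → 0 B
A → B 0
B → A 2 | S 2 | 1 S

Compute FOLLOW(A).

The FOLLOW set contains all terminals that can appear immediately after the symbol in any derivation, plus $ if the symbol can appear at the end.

We compute FOLLOW(A) using the standard algorithm.
FOLLOW(S) starts with {$}.
FIRST(A) = {0, 1}
FIRST(B) = {0, 1}
FIRST(S) = {0}
FOLLOW(A) = {2}
FOLLOW(B) = {$, 0, 2}
FOLLOW(S) = {$, 0, 2}
Therefore, FOLLOW(A) = {2}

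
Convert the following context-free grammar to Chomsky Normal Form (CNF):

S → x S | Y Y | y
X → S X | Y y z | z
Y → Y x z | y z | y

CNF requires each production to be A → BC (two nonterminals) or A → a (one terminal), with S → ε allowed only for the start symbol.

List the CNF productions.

TX → x; S → y; TY → y; TZ → z; X → z; Y → y; S → TX S; S → Y Y; X → S X; X → Y X0; X0 → TY TZ; Y → Y X1; X1 → TX TZ; Y → TY TZ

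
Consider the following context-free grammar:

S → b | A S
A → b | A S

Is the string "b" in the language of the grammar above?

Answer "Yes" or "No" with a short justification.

Yes - a valid derivation exists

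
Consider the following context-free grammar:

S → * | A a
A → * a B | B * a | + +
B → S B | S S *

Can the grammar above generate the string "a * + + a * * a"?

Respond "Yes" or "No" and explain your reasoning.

No - no valid derivation exists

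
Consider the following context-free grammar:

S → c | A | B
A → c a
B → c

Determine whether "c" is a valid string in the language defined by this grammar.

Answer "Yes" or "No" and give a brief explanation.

Yes - a valid derivation exists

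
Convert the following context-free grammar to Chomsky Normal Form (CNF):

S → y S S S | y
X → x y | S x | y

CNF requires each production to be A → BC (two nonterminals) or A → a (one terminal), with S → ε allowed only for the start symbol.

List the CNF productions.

TY → y; S → y; TX → x; X → y; S → TY X0; X0 → S X1; X1 → S S; X → TX TY; X → S TX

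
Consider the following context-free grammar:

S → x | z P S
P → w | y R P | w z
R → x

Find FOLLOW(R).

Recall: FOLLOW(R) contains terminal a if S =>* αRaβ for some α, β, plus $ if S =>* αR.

We compute FOLLOW(R) using the standard algorithm.
FOLLOW(S) starts with {$}.
FIRST(P) = {w, y}
FIRST(R) = {x}
FIRST(S) = {x, z}
FOLLOW(P) = {x, z}
FOLLOW(R) = {w, y}
FOLLOW(S) = {$}
Therefore, FOLLOW(R) = {w, y}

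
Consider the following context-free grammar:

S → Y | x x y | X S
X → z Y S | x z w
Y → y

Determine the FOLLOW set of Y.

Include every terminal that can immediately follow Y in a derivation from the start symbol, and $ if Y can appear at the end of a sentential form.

We compute FOLLOW(Y) using the standard algorithm.
FOLLOW(S) starts with {$}.
FIRST(S) = {x, y, z}
FIRST(X) = {x, z}
FIRST(Y) = {y}
FOLLOW(S) = {$, x, y, z}
FOLLOW(X) = {x, y, z}
FOLLOW(Y) = {$, x, y, z}
Therefore, FOLLOW(Y) = {$, x, y, z}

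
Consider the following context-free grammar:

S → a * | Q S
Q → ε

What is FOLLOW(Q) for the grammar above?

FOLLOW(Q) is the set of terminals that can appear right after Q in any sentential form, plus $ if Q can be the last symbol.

We compute FOLLOW(Q) using the standard algorithm.
FOLLOW(S) starts with {$}.
FIRST(Q) = {ε}
FIRST(S) = {a}
FOLLOW(Q) = {a}
FOLLOW(S) = {$}
Therefore, FOLLOW(Q) = {a}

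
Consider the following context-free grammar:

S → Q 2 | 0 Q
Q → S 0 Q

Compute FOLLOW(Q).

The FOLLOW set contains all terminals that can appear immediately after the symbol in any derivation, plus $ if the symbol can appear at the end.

We compute FOLLOW(Q) using the standard algorithm.
FOLLOW(S) starts with {$}.
FIRST(Q) = {0}
FIRST(S) = {0}
FOLLOW(Q) = {$, 0, 2}
FOLLOW(S) = {$, 0}
Therefore, FOLLOW(Q) = {$, 0, 2}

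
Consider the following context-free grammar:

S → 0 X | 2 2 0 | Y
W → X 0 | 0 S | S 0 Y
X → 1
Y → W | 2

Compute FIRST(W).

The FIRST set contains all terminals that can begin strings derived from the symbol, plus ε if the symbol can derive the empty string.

We compute FIRST(W) using the standard algorithm.
FIRST(S) = {0, 1, 2}
FIRST(W) = {0, 1, 2}
FIRST(X) = {1}
FIRST(Y) = {0, 1, 2}
Therefore, FIRST(W) = {0, 1, 2}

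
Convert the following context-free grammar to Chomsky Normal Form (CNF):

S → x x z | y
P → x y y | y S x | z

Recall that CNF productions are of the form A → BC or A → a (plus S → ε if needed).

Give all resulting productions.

TX → x; TZ → z; S → y; TY → y; P → z; S → TX X0; X0 → TX TZ; P → TX X1; X1 → TY TY; P → TY X2; X2 → S TX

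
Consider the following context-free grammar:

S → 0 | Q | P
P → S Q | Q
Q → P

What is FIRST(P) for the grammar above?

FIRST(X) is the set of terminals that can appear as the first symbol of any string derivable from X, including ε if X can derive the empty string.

We compute FIRST(P) using the standard algorithm.
FIRST(P) = {0}
FIRST(Q) = {0}
FIRST(S) = {0}
Therefore, FIRST(P) = {0}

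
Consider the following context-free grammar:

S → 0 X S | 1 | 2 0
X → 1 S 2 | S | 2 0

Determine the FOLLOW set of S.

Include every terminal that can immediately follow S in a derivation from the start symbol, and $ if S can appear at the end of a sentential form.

We compute FOLLOW(S) using the standard algorithm.
FOLLOW(S) starts with {$}.
FIRST(S) = {0, 1, 2}
FIRST(X) = {0, 1, 2}
FOLLOW(S) = {$, 0, 1, 2}
FOLLOW(X) = {0, 1, 2}
Therefore, FOLLOW(S) = {$, 0, 1, 2}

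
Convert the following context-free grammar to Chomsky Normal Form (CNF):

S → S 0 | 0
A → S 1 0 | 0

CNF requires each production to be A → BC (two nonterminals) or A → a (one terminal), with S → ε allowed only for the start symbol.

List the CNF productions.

T0 → 0; S → 0; T1 → 1; A → 0; S → S T0; A → S X0; X0 → T1 T0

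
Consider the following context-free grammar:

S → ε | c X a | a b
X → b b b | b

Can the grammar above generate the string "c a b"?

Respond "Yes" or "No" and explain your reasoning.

No - no valid derivation exists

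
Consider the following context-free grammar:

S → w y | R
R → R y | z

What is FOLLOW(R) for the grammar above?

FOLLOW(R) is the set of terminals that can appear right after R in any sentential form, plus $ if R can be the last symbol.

We compute FOLLOW(R) using the standard algorithm.
FOLLOW(S) starts with {$}.
FIRST(R) = {z}
FIRST(S) = {w, z}
FOLLOW(R) = {$, y}
FOLLOW(S) = {$}
Therefore, FOLLOW(R) = {$, y}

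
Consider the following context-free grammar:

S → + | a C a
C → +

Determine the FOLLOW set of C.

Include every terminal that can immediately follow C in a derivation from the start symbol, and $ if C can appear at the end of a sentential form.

We compute FOLLOW(C) using the standard algorithm.
FOLLOW(S) starts with {$}.
FIRST(C) = {+}
FIRST(S) = {+, a}
FOLLOW(C) = {a}
FOLLOW(S) = {$}
Therefore, FOLLOW(C) = {a}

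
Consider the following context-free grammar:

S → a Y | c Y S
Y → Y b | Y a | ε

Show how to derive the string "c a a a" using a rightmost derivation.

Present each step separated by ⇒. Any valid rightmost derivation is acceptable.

S ⇒ c Y S ⇒ c Y a Y ⇒ c Y a Y a ⇒ c Y a Y a a ⇒ c Y a a a ⇒ c a a a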